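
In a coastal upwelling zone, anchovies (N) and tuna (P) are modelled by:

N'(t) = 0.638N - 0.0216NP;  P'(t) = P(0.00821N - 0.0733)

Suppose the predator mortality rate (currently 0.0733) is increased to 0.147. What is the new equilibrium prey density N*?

At the interior fixed point, setting dP/dt = 0 with P > 0 fixes N* = (predator death rate)/(NP coefficient) — independent of the other coefficients.
With the change, N* = 0.147/0.00821 = 17.9; it rises from 8.93.

N* ≈ 17.9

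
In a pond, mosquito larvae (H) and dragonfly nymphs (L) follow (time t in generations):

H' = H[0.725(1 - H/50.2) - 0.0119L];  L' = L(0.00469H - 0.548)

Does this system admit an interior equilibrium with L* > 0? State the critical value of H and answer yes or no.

The predator equation gives dL/dt > 0 only when H > 0.548/0.00469 = 117.
Without the predator, H → K = 50.2. Since 50.2 < 117, the predator cannot invade.

Threshold H = 117; K < 117, so no, the predator goes extinct.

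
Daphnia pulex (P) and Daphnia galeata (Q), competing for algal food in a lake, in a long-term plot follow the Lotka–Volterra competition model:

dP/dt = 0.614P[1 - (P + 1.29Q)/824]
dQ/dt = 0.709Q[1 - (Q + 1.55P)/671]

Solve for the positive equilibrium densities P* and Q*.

P* ≈ 41.6, Q* ≈ 607

Setting both brackets to zero gives the nullclines P + 1.29Q = 824 and 1.55P + Q = 671.
Substituting Q = 671 - 1.55P into the first: P(1 - 1.29·1.55) = 824 - 1.29·671.
So P* = -41.6/-1 = 41.6, and then Q* = 671 - 1.55·41.6 = 607.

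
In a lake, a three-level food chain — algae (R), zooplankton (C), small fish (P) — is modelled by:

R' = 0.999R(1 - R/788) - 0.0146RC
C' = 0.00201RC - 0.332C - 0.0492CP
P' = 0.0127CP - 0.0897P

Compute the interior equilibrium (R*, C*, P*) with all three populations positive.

From dP/dt = 0: 0.0127C* = 0.0897, so C* = 7.06.
From dR/dt = 0: 0.999(1 - R*/788) = 0.0146·7.06, giving R* = 788·(1 - 0.103) = 707.
From dC/dt = 0: 0.00201·707 - 0.332 = 0.0492P*, so P* = 1.09/0.0492 = 22.1.

R* ≈ 707, C* ≈ 7.06, P* ≈ 22.1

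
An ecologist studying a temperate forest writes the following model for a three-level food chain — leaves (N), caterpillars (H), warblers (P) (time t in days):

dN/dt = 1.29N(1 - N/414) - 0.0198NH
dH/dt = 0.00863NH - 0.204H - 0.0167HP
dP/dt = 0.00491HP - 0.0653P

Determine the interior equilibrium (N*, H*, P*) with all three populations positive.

From dP/dt = 0: 0.00491H* = 0.0653, so H* = 13.3.
From dN/dt = 0: 1.29(1 - N*/414) = 0.0198·13.3, giving N* = 414·(1 - 0.204) = 329.
From dH/dt = 0: 0.00863·329 - 0.204 = 0.0167P*, so P* = 2.64/0.0167 = 158.

N* ≈ 329, H* ≈ 13.3, P* ≈ 158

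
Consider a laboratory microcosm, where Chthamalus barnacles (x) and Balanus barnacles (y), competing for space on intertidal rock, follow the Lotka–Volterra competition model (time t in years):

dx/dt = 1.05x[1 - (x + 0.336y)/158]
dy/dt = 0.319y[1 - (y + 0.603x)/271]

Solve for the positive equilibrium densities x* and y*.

x* ≈ 84, y* ≈ 220

Setting both brackets to zero gives the nullclines x + 0.336y = 158 and 0.603x + y = 271.
Substituting y = 271 - 0.603x into the first: x(1 - 0.336·0.603) = 158 - 0.336·271.
So x* = 66.9/0.797 = 84, and then y* = 271 - 0.603·84 = 220.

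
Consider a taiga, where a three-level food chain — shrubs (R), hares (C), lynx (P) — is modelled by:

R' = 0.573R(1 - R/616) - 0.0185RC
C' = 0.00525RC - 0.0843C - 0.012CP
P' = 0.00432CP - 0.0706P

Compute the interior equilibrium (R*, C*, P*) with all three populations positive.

From dP/dt = 0: 0.00432C* = 0.0706, so C* = 16.3.
From dR/dt = 0: 0.573(1 - R*/616) = 0.0185·16.3, giving R* = 616·(1 - 0.528) = 291.
From dC/dt = 0: 0.00525·291 - 0.0843 = 0.012P*, so P* = 1.44/0.012 = 120.

R* ≈ 291, C* ≈ 16.3, P* ≈ 120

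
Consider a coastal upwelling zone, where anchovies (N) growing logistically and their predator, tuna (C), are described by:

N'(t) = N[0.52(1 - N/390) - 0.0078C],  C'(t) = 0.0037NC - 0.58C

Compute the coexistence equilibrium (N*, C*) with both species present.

N* ≈ 157, C* ≈ 39.9

From dC/dt = 0 with C > 0: 0.0037N* = 0.58, so N* = 157.
Substitute into dN/dt = 0: 0.52(1 - 157/390) = 0.0078C*.
The bracket is 0.598, giving C* = 0.311/0.0078 = 39.9.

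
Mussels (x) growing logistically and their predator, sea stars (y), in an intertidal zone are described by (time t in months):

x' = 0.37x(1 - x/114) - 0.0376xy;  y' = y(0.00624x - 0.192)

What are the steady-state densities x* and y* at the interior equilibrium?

From dy/dt = 0 with y > 0: 0.00624x* = 0.192, so x* = 30.8.
Substitute into dx/dt = 0: 0.37(1 - 30.8/114) = 0.0376y*.
The bracket is 0.73, giving y* = 0.27/0.0376 = 7.18.

x* ≈ 30.8, y* ≈ 7.18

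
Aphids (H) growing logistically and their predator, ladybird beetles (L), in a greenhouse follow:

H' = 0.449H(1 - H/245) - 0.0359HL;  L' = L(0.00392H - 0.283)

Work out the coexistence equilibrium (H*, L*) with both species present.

H* ≈ 72.2, L* ≈ 8.82

From dL/dt = 0 with L > 0: 0.00392H* = 0.283, so H* = 72.2.
Substitute into dH/dt = 0: 0.449(1 - 72.2/245) = 0.0359L*.
The bracket is 0.705, giving L* = 0.317/0.0359 = 8.82.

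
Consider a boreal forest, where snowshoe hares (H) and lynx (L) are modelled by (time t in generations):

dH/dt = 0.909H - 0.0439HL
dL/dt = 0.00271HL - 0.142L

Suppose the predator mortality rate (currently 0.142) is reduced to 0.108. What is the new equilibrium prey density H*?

At the interior fixed point, setting dL/dt = 0 with L > 0 fixes H* = (predator death rate)/(HL coefficient) — independent of the other coefficients.
With the change, H* = 0.108/0.00271 = 39.9; it falls from 52.4.

H* ≈ 39.9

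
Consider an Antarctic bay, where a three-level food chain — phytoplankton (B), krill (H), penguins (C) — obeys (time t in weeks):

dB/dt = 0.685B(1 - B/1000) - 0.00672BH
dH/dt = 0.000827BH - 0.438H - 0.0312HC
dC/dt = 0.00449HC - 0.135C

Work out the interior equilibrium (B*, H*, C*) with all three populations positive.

B* ≈ 705, H* ≈ 30.1, C* ≈ 4.65

From dC/dt = 0: 0.00449H* = 0.135, so H* = 30.1.
From dB/dt = 0: 0.685(1 - B*/1000) = 0.00672·30.1, giving B* = 1000·(1 - 0.295) = 705.
From dH/dt = 0: 0.000827·705 - 0.438 = 0.0312C*, so C* = 0.145/0.0312 = 4.65.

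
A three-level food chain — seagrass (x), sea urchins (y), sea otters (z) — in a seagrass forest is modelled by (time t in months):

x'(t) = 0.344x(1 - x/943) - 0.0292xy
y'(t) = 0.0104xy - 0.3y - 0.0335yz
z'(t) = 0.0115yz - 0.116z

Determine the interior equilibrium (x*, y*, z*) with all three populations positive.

From dz/dt = 0: 0.0115y* = 0.116, so y* = 10.1.
From dx/dt = 0: 0.344(1 - x*/943) = 0.0292·10.1, giving x* = 943·(1 - 0.856) = 136.
From dy/dt = 0: 0.0104·136 - 0.3 = 0.0335z*, so z* = 1.11/0.0335 = 33.1.

x* ≈ 136, y* ≈ 10.1, z* ≈ 33.1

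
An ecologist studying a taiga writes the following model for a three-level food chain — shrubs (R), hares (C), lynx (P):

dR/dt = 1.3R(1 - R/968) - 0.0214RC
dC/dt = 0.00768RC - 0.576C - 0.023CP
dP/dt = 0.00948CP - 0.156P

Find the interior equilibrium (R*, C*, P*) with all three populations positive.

From dP/dt = 0: 0.00948C* = 0.156, so C* = 16.5.
From dR/dt = 0: 1.3(1 - R*/968) = 0.0214·16.5, giving R* = 968·(1 - 0.271) = 706.
From dC/dt = 0: 0.00768·706 - 0.576 = 0.023P*, so P* = 4.84/0.023 = 211.

R* ≈ 706, C* ≈ 16.5, P* ≈ 211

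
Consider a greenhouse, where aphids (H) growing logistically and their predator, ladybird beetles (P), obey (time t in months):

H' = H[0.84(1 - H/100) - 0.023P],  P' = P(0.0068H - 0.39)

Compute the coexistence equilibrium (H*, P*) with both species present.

From dP/dt = 0 with P > 0: 0.0068H* = 0.39, so H* = 57.4.
Substitute into dH/dt = 0: 0.84(1 - 57.4/100) = 0.023P*.
The bracket is 0.426, giving P* = 0.358/0.023 = 15.6.

H* ≈ 57.4, P* ≈ 15.6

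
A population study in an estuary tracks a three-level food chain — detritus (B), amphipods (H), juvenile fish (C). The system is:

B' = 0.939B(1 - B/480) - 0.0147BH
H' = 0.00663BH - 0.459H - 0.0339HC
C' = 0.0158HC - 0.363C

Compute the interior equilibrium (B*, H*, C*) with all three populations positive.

B* ≈ 307, H* ≈ 23, C* ≈ 46.6

From dC/dt = 0: 0.0158H* = 0.363, so H* = 23.
From dB/dt = 0: 0.939(1 - B*/480) = 0.0147·23, giving B* = 480·(1 - 0.36) = 307.
From dH/dt = 0: 0.00663·307 - 0.459 = 0.0339C*, so C* = 1.58/0.0339 = 46.6.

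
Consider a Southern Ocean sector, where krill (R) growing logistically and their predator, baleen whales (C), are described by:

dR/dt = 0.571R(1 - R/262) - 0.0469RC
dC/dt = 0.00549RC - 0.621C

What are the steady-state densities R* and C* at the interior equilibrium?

R* ≈ 113, C* ≈ 6.92

From dC/dt = 0 with C > 0: 0.00549R* = 0.621, so R* = 113.
Substitute into dR/dt = 0: 0.571(1 - 113/262) = 0.0469C*.
The bracket is 0.568, giving C* = 0.324/0.0469 = 6.92.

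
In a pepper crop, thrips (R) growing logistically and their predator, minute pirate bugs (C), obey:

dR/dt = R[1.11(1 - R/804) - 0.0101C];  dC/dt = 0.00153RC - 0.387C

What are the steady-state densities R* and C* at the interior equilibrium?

R* ≈ 253, C* ≈ 75.3

From dC/dt = 0 with C > 0: 0.00153R* = 0.387, so R* = 253.
Substitute into dR/dt = 0: 1.11(1 - 253/804) = 0.0101C*.
The bracket is 0.685, giving C* = 0.761/0.0101 = 75.3.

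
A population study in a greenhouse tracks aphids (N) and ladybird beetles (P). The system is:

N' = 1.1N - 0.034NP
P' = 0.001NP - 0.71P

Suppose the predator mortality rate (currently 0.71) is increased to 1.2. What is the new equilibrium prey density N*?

N* ≈ 1200

At the interior fixed point, setting dP/dt = 0 with P > 0 fixes N* = (predator death rate)/(NP coefficient) — independent of the other coefficients.
With the change, N* = 1.2/0.001 = 1200; it rises from 710.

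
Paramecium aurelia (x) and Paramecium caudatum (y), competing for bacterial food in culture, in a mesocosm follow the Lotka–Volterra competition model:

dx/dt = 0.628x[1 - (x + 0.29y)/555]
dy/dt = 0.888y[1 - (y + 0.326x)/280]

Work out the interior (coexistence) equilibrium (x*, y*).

x* ≈ 523, y* ≈ 109

Setting both brackets to zero gives the nullclines x + 0.29y = 555 and 0.326x + y = 280.
Substituting y = 280 - 0.326x into the first: x(1 - 0.29·0.326) = 555 - 0.29·280.
So x* = 474/0.905 = 523, and then y* = 280 - 0.326·523 = 109.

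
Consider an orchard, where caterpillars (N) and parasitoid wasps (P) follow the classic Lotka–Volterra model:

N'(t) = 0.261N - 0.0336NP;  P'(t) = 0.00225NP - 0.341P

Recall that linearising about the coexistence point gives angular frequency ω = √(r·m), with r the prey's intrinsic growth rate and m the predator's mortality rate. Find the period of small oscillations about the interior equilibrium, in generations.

T ≈ 21.1 generations

Here r = 0.261 and m = 0.341, so r·m = 0.089.
ω = √0.089 = 0.298 per generation, hence T = 2π/ω ≈ 21.1 generations.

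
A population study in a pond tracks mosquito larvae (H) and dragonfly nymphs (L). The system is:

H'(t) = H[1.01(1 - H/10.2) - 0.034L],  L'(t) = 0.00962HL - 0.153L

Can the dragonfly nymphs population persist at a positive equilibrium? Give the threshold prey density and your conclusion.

Threshold H = 15.9; K < 15.9, so no, the predator goes extinct.

The predator equation gives dL/dt > 0 only when H > 0.153/0.00962 = 15.9.
Without the predator, H → K = 10.2. Since 10.2 < 15.9, the predator cannot invade.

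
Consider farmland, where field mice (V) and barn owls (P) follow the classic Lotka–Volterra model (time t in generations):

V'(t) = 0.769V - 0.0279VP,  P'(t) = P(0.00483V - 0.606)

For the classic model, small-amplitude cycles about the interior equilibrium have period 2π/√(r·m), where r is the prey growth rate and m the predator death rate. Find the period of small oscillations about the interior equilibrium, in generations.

Here r = 0.769 and m = 0.606, so r·m = 0.466.
ω = √0.466 = 0.683 per generation, hence T = 2π/ω ≈ 9.2 generations.

T ≈ 9.2 generations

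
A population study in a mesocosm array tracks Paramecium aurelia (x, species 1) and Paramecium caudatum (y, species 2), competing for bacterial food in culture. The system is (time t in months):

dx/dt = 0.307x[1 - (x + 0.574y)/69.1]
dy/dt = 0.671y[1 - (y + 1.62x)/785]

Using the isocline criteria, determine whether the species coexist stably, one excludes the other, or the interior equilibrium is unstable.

Compare the nullcline intercepts: K1/α12 = 69.1/0.574 = 120 < K2 = 785; K2/α21 = 785/1.62 = 485 > K1 = 69.1.
Since the inequalities point opposite ways, species 2 can invade but species 1 cannot.

species 2 excludes species 1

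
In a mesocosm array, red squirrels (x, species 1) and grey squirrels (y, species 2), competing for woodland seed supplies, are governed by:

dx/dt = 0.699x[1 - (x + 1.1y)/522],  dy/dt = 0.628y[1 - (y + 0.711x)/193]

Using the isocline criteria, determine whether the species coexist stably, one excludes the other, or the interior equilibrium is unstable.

Compare the nullcline intercepts: K1/α12 = 522/1.1 = 475 > K2 = 193; K2/α21 = 193/0.711 = 271 < K1 = 522.
Since the inequalities point opposite ways, species 1 can invade but species 2 cannot.

species 1 excludes species 2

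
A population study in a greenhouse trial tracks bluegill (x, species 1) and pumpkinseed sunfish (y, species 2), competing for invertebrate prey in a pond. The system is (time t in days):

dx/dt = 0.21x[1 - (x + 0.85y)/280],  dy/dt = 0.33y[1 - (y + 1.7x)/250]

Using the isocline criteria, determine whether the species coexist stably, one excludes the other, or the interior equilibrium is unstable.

Compare the nullcline intercepts: K1/α12 = 280/0.85 = 329 > K2 = 250; K2/α21 = 250/1.7 = 147 < K1 = 280.
Since the inequalities point opposite ways, species 1 can invade but species 2 cannot.

species 1 excludes species 2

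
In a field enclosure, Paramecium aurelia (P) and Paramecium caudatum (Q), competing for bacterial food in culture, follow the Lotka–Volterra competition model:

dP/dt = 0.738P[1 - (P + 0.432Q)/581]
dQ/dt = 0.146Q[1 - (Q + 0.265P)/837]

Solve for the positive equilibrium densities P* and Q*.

Setting both brackets to zero gives the nullclines P + 0.432Q = 581 and 0.265P + Q = 837.
Substituting Q = 837 - 0.265P into the first: P(1 - 0.432·0.265) = 581 - 0.432·837.
So P* = 219/0.886 = 248, and then Q* = 837 - 0.265·248 = 771.

P* ≈ 248, Q* ≈ 771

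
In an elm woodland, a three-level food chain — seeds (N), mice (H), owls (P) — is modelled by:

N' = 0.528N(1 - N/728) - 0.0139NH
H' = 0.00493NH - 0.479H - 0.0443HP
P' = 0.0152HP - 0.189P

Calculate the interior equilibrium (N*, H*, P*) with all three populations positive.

N* ≈ 490, H* ≈ 12.4, P* ≈ 43.7

From dP/dt = 0: 0.0152H* = 0.189, so H* = 12.4.
From dN/dt = 0: 0.528(1 - N*/728) = 0.0139·12.4, giving N* = 728·(1 - 0.327) = 490.
From dH/dt = 0: 0.00493·490 - 0.479 = 0.0443P*, so P* = 1.94/0.0443 = 43.7.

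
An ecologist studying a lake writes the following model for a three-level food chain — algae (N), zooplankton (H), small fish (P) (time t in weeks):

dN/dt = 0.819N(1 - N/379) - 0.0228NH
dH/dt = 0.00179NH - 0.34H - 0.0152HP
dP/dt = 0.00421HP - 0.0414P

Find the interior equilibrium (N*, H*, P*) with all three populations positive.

N* ≈ 275, H* ≈ 9.83, P* ≈ 10

From dP/dt = 0: 0.00421H* = 0.0414, so H* = 9.83.
From dN/dt = 0: 0.819(1 - N*/379) = 0.0228·9.83, giving N* = 379·(1 - 0.274) = 275.
From dH/dt = 0: 0.00179·275 - 0.34 = 0.0152P*, so P* = 0.153/0.0152 = 10.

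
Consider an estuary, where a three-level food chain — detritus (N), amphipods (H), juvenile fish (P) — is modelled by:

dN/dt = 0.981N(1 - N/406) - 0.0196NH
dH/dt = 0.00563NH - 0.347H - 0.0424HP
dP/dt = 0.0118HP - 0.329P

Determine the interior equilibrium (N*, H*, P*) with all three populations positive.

From dP/dt = 0: 0.0118H* = 0.329, so H* = 27.9.
From dN/dt = 0: 0.981(1 - N*/406) = 0.0196·27.9, giving N* = 406·(1 - 0.557) = 180.
From dH/dt = 0: 0.00563·180 - 0.347 = 0.0424P*, so P* = 0.665/0.0424 = 15.7.

N* ≈ 180, H* ≈ 27.9, P* ≈ 15.7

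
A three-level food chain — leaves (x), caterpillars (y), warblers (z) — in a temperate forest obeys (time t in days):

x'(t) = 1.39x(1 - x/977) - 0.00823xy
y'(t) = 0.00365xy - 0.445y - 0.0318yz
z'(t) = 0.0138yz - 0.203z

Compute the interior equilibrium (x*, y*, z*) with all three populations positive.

From dz/dt = 0: 0.0138y* = 0.203, so y* = 14.7.
From dx/dt = 0: 1.39(1 - x*/977) = 0.00823·14.7, giving x* = 977·(1 - 0.0871) = 892.
From dy/dt = 0: 0.00365·892 - 0.445 = 0.0318z*, so z* = 2.81/0.0318 = 88.4.

x* ≈ 892, y* ≈ 14.7, z* ≈ 88.4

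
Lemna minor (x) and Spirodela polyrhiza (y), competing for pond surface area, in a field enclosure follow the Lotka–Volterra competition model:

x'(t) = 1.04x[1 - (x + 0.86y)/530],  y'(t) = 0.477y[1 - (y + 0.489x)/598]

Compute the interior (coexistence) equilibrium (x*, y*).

Setting both brackets to zero gives the nullclines x + 0.86y = 530 and 0.489x + y = 598.
Substituting y = 598 - 0.489x into the first: x(1 - 0.86·0.489) = 530 - 0.86·598.
So x* = 15.7/0.579 = 27.1, and then y* = 598 - 0.489·27.1 = 585.

x* ≈ 27.1, y* ≈ 585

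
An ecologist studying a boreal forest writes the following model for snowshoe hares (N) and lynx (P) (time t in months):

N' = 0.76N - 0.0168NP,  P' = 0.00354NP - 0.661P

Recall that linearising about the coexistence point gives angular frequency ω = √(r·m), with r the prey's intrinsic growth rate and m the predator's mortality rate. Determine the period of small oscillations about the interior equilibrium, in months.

Here r = 0.76 and m = 0.661, so r·m = 0.502.
ω = √0.502 = 0.709 per month, hence T = 2π/ω ≈ 8.86 months.

T ≈ 8.86 months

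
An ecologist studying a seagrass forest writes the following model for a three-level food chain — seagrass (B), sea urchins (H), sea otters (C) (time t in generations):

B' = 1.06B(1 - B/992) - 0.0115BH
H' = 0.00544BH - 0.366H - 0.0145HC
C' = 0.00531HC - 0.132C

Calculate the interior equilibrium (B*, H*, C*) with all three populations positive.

From dC/dt = 0: 0.00531H* = 0.132, so H* = 24.9.
From dB/dt = 0: 1.06(1 - B*/992) = 0.0115·24.9, giving B* = 992·(1 - 0.27) = 724.
From dH/dt = 0: 0.00544·724 - 0.366 = 0.0145C*, so C* = 3.58/0.0145 = 247.

B* ≈ 724, H* ≈ 24.9, C* ≈ 247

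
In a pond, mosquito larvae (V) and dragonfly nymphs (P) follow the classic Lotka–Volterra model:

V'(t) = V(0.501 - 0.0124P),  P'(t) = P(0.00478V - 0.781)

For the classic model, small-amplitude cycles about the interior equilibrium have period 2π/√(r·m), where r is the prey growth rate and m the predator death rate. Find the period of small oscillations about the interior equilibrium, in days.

T ≈ 10 days

Here r = 0.501 and m = 0.781, so r·m = 0.391.
ω = √0.391 = 0.626 per day, hence T = 2π/ω ≈ 10 days.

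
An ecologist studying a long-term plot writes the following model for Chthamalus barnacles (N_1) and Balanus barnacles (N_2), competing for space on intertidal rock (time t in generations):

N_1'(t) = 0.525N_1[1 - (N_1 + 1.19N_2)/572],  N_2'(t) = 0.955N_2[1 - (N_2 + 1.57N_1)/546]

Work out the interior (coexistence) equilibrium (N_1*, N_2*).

Setting both brackets to zero gives the nullclines N_1 + 1.19N_2 = 572 and 1.57N_1 + N_2 = 546.
Substituting N_2 = 546 - 1.57N_1 into the first: N_1(1 - 1.19·1.57) = 572 - 1.19·546.
So N_1* = -77.7/-0.868 = 89.5, and then N_2* = 546 - 1.57·89.5 = 405.

N_1* ≈ 89.5, N_2* ≈ 405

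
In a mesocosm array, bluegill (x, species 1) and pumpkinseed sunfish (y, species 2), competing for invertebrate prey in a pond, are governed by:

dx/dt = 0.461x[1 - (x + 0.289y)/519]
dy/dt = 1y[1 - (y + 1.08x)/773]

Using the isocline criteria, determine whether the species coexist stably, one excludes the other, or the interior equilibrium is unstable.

stable coexistence

Compare the nullcline intercepts: K1/α12 = 519/0.289 = 1800 > K2 = 773; K2/α21 = 773/1.08 = 716 > K1 = 519.
Since both inequalities hold, each species can invade when rare, so the interior equilibrium is stable.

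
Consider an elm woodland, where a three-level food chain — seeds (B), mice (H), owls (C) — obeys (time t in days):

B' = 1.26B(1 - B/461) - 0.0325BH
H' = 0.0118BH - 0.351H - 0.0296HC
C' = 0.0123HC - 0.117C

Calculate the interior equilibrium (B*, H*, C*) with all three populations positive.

B* ≈ 348, H* ≈ 9.51, C* ≈ 127

From dC/dt = 0: 0.0123H* = 0.117, so H* = 9.51.
From dB/dt = 0: 1.26(1 - B*/461) = 0.0325·9.51, giving B* = 461·(1 - 0.245) = 348.
From dH/dt = 0: 0.0118·348 - 0.351 = 0.0296C*, so C* = 3.75/0.0296 = 127.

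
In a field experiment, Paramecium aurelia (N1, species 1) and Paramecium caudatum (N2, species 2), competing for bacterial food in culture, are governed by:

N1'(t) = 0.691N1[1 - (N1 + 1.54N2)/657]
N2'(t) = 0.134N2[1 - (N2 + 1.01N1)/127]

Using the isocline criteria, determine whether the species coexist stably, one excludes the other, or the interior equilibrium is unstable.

species 1 excludes species 2

Compare the nullcline intercepts: K1/α12 = 657/1.54 = 427 > K2 = 127; K2/α21 = 127/1.01 = 126 < K1 = 657.
Since the inequalities point opposite ways, species 1 can invade but species 2 cannot.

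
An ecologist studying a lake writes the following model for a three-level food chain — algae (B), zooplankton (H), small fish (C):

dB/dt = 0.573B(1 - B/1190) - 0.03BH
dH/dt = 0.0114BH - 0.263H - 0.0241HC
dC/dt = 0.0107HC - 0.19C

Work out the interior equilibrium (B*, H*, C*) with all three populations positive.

B* ≈ 83.7, H* ≈ 17.8, C* ≈ 28.7

From dC/dt = 0: 0.0107H* = 0.19, so H* = 17.8.
From dB/dt = 0: 0.573(1 - B*/1190) = 0.03·17.8, giving B* = 1190·(1 - 0.93) = 83.7.
From dH/dt = 0: 0.0114·83.7 - 0.263 = 0.0241C*, so C* = 0.691/0.0241 = 28.7.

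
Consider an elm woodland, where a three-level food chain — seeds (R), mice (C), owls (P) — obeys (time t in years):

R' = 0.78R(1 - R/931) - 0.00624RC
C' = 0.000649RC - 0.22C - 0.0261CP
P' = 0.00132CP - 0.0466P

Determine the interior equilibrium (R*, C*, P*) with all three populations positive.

From dP/dt = 0: 0.00132C* = 0.0466, so C* = 35.3.
From dR/dt = 0: 0.78(1 - R*/931) = 0.00624·35.3, giving R* = 931·(1 - 0.282) = 668.
From dC/dt = 0: 0.000649·668 - 0.22 = 0.0261P*, so P* = 0.214/0.0261 = 8.18.

R* ≈ 668, C* ≈ 35.3, P* ≈ 8.18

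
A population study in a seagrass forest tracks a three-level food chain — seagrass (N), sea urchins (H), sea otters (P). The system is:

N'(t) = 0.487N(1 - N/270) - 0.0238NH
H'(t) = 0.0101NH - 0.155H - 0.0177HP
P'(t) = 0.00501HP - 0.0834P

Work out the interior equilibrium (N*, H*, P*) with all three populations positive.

From dP/dt = 0: 0.00501H* = 0.0834, so H* = 16.6.
From dN/dt = 0: 0.487(1 - N*/270) = 0.0238·16.6, giving N* = 270·(1 - 0.814) = 50.3.
From dH/dt = 0: 0.0101·50.3 - 0.155 = 0.0177P*, so P* = 0.353/0.0177 = 20.

N* ≈ 50.3, H* ≈ 16.6, P* ≈ 20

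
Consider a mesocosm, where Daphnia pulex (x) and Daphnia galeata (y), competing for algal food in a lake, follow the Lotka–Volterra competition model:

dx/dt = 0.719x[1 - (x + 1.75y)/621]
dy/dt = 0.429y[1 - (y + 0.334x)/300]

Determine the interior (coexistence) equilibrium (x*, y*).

x* ≈ 231, y* ≈ 223

Setting both brackets to zero gives the nullclines x + 1.75y = 621 and 0.334x + y = 300.
Substituting y = 300 - 0.334x into the first: x(1 - 1.75·0.334) = 621 - 1.75·300.
So x* = 96/0.415 = 231, and then y* = 300 - 0.334·231 = 223.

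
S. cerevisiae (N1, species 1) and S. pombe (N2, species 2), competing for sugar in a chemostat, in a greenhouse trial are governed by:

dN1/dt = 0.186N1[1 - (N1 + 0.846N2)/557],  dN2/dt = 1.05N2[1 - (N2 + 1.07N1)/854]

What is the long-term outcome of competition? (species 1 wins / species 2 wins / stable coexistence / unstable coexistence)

species 2 excludes species 1

Compare the nullcline intercepts: K1/α12 = 557/0.846 = 658 < K2 = 854; K2/α21 = 854/1.07 = 798 > K1 = 557.
Since the inequalities point opposite ways, species 2 can invade but species 1 cannot.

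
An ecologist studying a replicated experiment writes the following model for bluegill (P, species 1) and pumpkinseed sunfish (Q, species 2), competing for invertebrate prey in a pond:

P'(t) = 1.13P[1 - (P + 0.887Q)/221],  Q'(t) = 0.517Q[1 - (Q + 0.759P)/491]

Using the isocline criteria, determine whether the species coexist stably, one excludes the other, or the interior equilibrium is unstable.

Compare the nullcline intercepts: K1/α12 = 221/0.887 = 249 < K2 = 491; K2/α21 = 491/0.759 = 647 > K1 = 221.
Since the inequalities point opposite ways, species 2 can invade but species 1 cannot.

species 2 excludes species 1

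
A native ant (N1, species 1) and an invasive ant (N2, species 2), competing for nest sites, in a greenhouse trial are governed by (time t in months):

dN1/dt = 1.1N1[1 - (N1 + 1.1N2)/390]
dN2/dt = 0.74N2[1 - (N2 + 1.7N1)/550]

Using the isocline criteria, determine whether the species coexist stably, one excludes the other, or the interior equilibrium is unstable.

unstable coexistence (outcome depends on initial conditions)

Compare the nullcline intercepts: K1/α12 = 390/1.1 = 355 < K2 = 550; K2/α21 = 550/1.7 = 324 < K1 = 390.
Since both are reversed, neither can invade when rare; the interior point is a saddle.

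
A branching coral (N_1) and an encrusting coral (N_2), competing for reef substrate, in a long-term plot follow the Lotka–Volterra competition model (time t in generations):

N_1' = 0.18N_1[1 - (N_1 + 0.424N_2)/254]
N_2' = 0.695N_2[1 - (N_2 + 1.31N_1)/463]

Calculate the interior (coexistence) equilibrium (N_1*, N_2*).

Setting both brackets to zero gives the nullclines N_1 + 0.424N_2 = 254 and 1.31N_1 + N_2 = 463.
Substituting N_2 = 463 - 1.31N_1 into the first: N_1(1 - 0.424·1.31) = 254 - 0.424·463.
So N_1* = 57.7/0.445 = 130, and then N_2* = 463 - 1.31·130 = 293.

N_1* ≈ 130, N_2* ≈ 293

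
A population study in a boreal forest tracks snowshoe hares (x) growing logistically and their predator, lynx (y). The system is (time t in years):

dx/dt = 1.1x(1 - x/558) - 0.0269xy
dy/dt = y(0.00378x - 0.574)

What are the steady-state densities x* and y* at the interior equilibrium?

From dy/dt = 0 with y > 0: 0.00378x* = 0.574, so x* = 152.
Substitute into dx/dt = 0: 1.1(1 - 152/558) = 0.0269y*.
The bracket is 0.728, giving y* = 0.801/0.0269 = 29.8.

x* ≈ 152, y* ≈ 29.8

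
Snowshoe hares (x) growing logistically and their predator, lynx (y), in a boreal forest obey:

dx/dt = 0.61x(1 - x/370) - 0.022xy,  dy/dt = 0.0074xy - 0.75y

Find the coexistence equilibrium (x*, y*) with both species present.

From dy/dt = 0 with y > 0: 0.0074x* = 0.75, so x* = 101.
Substitute into dx/dt = 0: 0.61(1 - 101/370) = 0.022y*.
The bracket is 0.726, giving y* = 0.443/0.022 = 20.1.

x* ≈ 101, y* ≈ 20.1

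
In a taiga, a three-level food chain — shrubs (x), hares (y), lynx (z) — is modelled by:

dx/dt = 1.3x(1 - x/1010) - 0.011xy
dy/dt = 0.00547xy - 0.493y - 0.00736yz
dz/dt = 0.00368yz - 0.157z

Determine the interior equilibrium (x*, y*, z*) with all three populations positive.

From dz/dt = 0: 0.00368y* = 0.157, so y* = 42.7.
From dx/dt = 0: 1.3(1 - x*/1010) = 0.011·42.7, giving x* = 1010·(1 - 0.361) = 645.
From dy/dt = 0: 0.00547·645 - 0.493 = 0.00736z*, so z* = 3.04/0.00736 = 413.

x* ≈ 645, y* ≈ 42.7, z* ≈ 413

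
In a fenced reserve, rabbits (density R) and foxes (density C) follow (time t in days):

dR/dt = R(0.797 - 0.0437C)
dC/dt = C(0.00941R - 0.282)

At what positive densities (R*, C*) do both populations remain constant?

R* ≈ 30, C* ≈ 18.2

Set dC/dt = 0 with C > 0: 0.00941R - 0.282 = 0, so R* = 0.282/0.00941 = 30.
Set dR/dt = 0 with R > 0: 0.797 - 0.0437C = 0, so C* = 0.797/0.0437 = 18.2.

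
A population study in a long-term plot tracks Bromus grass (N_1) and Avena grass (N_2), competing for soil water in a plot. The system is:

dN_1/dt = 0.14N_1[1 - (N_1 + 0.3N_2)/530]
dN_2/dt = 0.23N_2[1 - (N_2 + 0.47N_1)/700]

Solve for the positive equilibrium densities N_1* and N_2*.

Setting both brackets to zero gives the nullclines N_1 + 0.3N_2 = 530 and 0.47N_1 + N_2 = 700.
Substituting N_2 = 700 - 0.47N_1 into the first: N_1(1 - 0.3·0.47) = 530 - 0.3·700.
So N_1* = 320/0.859 = 373, and then N_2* = 700 - 0.47·373 = 525.

N_1* ≈ 373, N_2* ≈ 525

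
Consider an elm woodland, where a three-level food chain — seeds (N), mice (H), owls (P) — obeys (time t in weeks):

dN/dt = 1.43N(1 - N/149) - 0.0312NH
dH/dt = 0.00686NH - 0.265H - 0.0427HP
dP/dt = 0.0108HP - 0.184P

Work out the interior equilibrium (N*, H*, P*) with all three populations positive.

N* ≈ 93.6, H* ≈ 17, P* ≈ 8.83

From dP/dt = 0: 0.0108H* = 0.184, so H* = 17.
From dN/dt = 0: 1.43(1 - N*/149) = 0.0312·17, giving N* = 149·(1 - 0.372) = 93.6.
From dH/dt = 0: 0.00686·93.6 - 0.265 = 0.0427P*, so P* = 0.377/0.0427 = 8.83.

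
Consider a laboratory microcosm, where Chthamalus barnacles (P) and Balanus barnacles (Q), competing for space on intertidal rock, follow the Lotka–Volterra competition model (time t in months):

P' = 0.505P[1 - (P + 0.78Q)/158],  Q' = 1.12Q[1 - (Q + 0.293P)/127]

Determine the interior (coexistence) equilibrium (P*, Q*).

P* ≈ 76.4, Q* ≈ 105

Setting both brackets to zero gives the nullclines P + 0.78Q = 158 and 0.293P + Q = 127.
Substituting Q = 127 - 0.293P into the first: P(1 - 0.78·0.293) = 158 - 0.78·127.
So P* = 58.9/0.771 = 76.4, and then Q* = 127 - 0.293·76.4 = 105.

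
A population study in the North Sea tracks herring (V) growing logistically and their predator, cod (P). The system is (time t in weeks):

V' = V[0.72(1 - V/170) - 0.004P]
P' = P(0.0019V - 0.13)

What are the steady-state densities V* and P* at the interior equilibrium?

From dP/dt = 0 with P > 0: 0.0019V* = 0.13, so V* = 68.4.
Substitute into dV/dt = 0: 0.72(1 - 68.4/170) = 0.004P*.
The bracket is 0.598, giving P* = 0.43/0.004 = 108.

V* ≈ 68.4, P* ≈ 108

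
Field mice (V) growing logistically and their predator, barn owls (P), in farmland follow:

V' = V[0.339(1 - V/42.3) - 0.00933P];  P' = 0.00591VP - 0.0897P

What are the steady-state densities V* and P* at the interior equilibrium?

From dP/dt = 0 with P > 0: 0.00591V* = 0.0897, so V* = 15.2.
Substitute into dV/dt = 0: 0.339(1 - 15.2/42.3) = 0.00933P*.
The bracket is 0.641, giving P* = 0.217/0.00933 = 23.3.

V* ≈ 15.2, P* ≈ 23.3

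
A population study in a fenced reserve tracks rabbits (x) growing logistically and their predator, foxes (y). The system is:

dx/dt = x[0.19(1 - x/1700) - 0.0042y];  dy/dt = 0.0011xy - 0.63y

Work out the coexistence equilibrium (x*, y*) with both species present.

From dy/dt = 0 with y > 0: 0.0011x* = 0.63, so x* = 573.
Substitute into dx/dt = 0: 0.19(1 - 573/1700) = 0.0042y*.
The bracket is 0.663, giving y* = 0.126/0.0042 = 30.

x* ≈ 573, y* ≈ 30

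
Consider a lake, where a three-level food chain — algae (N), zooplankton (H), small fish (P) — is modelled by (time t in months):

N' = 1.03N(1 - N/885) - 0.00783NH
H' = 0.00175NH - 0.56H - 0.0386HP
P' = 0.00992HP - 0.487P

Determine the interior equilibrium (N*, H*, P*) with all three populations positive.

From dP/dt = 0: 0.00992H* = 0.487, so H* = 49.1.
From dN/dt = 0: 1.03(1 - N*/885) = 0.00783·49.1, giving N* = 885·(1 - 0.373) = 555.
From dH/dt = 0: 0.00175·555 - 0.56 = 0.0386P*, so P* = 0.411/0.0386 = 10.6.

N* ≈ 555, H* ≈ 49.1, P* ≈ 10.6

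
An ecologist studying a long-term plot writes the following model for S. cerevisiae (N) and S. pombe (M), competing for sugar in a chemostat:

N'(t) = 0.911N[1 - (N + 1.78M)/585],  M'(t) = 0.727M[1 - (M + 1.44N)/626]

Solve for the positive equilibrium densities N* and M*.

Setting both brackets to zero gives the nullclines N + 1.78M = 585 and 1.44N + M = 626.
Substituting M = 626 - 1.44N into the first: N(1 - 1.78·1.44) = 585 - 1.78·626.
So N* = -529/-1.56 = 339, and then M* = 626 - 1.44·339 = 138.

N* ≈ 339, M* ≈ 138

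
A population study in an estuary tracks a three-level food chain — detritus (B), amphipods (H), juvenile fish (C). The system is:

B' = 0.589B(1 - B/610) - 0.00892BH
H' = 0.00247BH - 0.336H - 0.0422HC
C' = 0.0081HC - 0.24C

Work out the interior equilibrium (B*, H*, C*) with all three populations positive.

From dC/dt = 0: 0.0081H* = 0.24, so H* = 29.6.
From dB/dt = 0: 0.589(1 - B*/610) = 0.00892·29.6, giving B* = 610·(1 - 0.449) = 336.
From dH/dt = 0: 0.00247·336 - 0.336 = 0.0422C*, so C* = 0.495/0.0422 = 11.7.

B* ≈ 336, H* ≈ 29.6, C* ≈ 11.7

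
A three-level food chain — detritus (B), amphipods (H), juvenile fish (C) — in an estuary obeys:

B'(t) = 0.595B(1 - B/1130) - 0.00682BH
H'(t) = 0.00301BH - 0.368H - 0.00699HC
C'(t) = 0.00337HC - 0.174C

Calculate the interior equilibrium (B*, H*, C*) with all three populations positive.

B* ≈ 461, H* ≈ 51.6, C* ≈ 146

From dC/dt = 0: 0.00337H* = 0.174, so H* = 51.6.
From dB/dt = 0: 0.595(1 - B*/1130) = 0.00682·51.6, giving B* = 1130·(1 - 0.592) = 461.
From dH/dt = 0: 0.00301·461 - 0.368 = 0.00699C*, so C* = 1.02/0.00699 = 146.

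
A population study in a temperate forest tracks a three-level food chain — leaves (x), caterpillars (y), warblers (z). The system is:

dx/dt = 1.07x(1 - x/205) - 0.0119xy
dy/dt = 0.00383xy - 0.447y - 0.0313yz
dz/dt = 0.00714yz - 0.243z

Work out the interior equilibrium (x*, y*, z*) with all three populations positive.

x* ≈ 127, y* ≈ 34, z* ≈ 1.31

From dz/dt = 0: 0.00714y* = 0.243, so y* = 34.
From dx/dt = 0: 1.07(1 - x*/205) = 0.0119·34, giving x* = 205·(1 - 0.379) = 127.
From dy/dt = 0: 0.00383·127 - 0.447 = 0.0313z*, so z* = 0.041/0.0313 = 1.31.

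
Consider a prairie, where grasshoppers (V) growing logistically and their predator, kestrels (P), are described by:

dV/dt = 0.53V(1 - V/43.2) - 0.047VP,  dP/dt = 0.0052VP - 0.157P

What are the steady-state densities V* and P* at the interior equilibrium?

V* ≈ 30.2, P* ≈ 3.4

From dP/dt = 0 with P > 0: 0.0052V* = 0.157, so V* = 30.2.
Substitute into dV/dt = 0: 0.53(1 - 30.2/43.2) = 0.047P*.
The bracket is 0.301, giving P* = 0.16/0.047 = 3.4.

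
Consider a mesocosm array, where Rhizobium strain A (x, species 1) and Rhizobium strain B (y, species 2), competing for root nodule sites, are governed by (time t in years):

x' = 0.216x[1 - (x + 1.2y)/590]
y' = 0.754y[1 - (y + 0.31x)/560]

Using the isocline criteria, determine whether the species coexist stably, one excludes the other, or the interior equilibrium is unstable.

Compare the nullcline intercepts: K1/α12 = 590/1.2 = 492 < K2 = 560; K2/α21 = 560/0.31 = 1810 > K1 = 590.
Since the inequalities point opposite ways, species 2 can invade but species 1 cannot.

species 2 excludes species 1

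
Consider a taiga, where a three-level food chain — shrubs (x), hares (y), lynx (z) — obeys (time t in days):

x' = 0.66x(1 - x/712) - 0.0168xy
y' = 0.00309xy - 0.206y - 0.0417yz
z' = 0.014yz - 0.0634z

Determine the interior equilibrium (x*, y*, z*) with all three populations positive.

x* ≈ 630, y* ≈ 4.53, z* ≈ 41.7

From dz/dt = 0: 0.014y* = 0.0634, so y* = 4.53.
From dx/dt = 0: 0.66(1 - x*/712) = 0.0168·4.53, giving x* = 712·(1 - 0.115) = 630.
From dy/dt = 0: 0.00309·630 - 0.206 = 0.0417z*, so z* = 1.74/0.0417 = 41.7.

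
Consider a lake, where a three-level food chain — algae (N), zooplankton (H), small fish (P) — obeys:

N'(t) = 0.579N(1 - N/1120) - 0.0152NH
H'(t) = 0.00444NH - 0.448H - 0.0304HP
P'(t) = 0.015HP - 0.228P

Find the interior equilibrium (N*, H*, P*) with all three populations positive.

From dP/dt = 0: 0.015H* = 0.228, so H* = 15.2.
From dN/dt = 0: 0.579(1 - N*/1120) = 0.0152·15.2, giving N* = 1120·(1 - 0.399) = 673.
From dH/dt = 0: 0.00444·673 - 0.448 = 0.0304P*, so P* = 2.54/0.0304 = 83.6.

N* ≈ 673, H* ≈ 15.2, P* ≈ 83.6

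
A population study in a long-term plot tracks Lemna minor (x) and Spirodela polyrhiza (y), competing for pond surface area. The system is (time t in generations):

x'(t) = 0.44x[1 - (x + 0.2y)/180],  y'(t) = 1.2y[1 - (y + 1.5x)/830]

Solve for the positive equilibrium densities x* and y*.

Setting both brackets to zero gives the nullclines x + 0.2y = 180 and 1.5x + y = 830.
Substituting y = 830 - 1.5x into the first: x(1 - 0.2·1.5) = 180 - 0.2·830.
So x* = 14/0.7 = 20, and then y* = 830 - 1.5·20 = 800.

x* ≈ 20, y* ≈ 800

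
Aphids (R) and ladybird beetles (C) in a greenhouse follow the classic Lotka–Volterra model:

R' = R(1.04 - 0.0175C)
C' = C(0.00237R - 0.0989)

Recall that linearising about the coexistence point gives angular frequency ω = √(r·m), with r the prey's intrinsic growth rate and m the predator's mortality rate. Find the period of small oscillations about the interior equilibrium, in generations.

Here r = 1.04 and m = 0.0989, so r·m = 0.103.
ω = √0.103 = 0.321 per generation, hence T = 2π/ω ≈ 19.6 generations.

T ≈ 19.6 generations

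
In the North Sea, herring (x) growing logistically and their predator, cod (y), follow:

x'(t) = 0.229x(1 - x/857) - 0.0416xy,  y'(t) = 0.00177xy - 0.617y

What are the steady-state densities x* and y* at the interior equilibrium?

From dy/dt = 0 with y > 0: 0.00177x* = 0.617, so x* = 349.
Substitute into dx/dt = 0: 0.229(1 - 349/857) = 0.0416y*.
The bracket is 0.593, giving y* = 0.136/0.0416 = 3.27.

x* ≈ 349, y* ≈ 3.27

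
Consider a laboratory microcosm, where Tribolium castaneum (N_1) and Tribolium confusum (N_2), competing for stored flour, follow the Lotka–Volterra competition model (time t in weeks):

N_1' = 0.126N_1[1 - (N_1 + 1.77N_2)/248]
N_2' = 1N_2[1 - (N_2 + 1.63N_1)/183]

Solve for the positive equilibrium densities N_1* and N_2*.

Setting both brackets to zero gives the nullclines N_1 + 1.77N_2 = 248 and 1.63N_1 + N_2 = 183.
Substituting N_2 = 183 - 1.63N_1 into the first: N_1(1 - 1.77·1.63) = 248 - 1.77·183.
So N_1* = -75.9/-1.89 = 40.3, and then N_2* = 183 - 1.63·40.3 = 117.

N_1* ≈ 40.3, N_2* ≈ 117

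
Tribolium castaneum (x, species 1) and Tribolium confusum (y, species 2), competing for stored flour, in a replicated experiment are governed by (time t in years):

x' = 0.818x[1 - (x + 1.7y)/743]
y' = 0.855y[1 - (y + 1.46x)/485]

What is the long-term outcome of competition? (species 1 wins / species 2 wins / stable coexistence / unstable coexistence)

unstable coexistence (outcome depends on initial conditions)

Compare the nullcline intercepts: K1/α12 = 743/1.7 = 437 < K2 = 485; K2/α21 = 485/1.46 = 332 < K1 = 743.
Since both are reversed, neither can invade when rare; the interior point is a saddle.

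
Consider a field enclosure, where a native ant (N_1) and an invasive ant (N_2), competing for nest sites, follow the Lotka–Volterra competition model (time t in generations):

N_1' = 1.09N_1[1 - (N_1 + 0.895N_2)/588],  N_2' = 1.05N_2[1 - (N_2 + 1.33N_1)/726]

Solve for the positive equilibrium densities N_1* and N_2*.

N_1* ≈ 325, N_2* ≈ 294

Setting both brackets to zero gives the nullclines N_1 + 0.895N_2 = 588 and 1.33N_1 + N_2 = 726.
Substituting N_2 = 726 - 1.33N_1 into the first: N_1(1 - 0.895·1.33) = 588 - 0.895·726.
So N_1* = -61.8/-0.19 = 325, and then N_2* = 726 - 1.33·325 = 294.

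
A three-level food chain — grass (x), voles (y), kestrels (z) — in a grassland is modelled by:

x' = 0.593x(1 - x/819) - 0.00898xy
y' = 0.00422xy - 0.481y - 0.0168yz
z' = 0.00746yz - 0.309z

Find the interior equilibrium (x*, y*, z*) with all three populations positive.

x* ≈ 305, y* ≈ 41.4, z* ≈ 48.1

From dz/dt = 0: 0.00746y* = 0.309, so y* = 41.4.
From dx/dt = 0: 0.593(1 - x*/819) = 0.00898·41.4, giving x* = 819·(1 - 0.627) = 305.
From dy/dt = 0: 0.00422·305 - 0.481 = 0.0168z*, so z* = 0.807/0.0168 = 48.1.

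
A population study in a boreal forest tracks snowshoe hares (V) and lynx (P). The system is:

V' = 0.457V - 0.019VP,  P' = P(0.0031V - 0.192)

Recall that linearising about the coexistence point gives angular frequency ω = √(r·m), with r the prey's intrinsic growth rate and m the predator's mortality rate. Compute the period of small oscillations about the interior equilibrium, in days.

Here r = 0.457 and m = 0.192, so r·m = 0.0877.
ω = √0.0877 = 0.296 per day, hence T = 2π/ω ≈ 21.2 days.

T ≈ 21.2 days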